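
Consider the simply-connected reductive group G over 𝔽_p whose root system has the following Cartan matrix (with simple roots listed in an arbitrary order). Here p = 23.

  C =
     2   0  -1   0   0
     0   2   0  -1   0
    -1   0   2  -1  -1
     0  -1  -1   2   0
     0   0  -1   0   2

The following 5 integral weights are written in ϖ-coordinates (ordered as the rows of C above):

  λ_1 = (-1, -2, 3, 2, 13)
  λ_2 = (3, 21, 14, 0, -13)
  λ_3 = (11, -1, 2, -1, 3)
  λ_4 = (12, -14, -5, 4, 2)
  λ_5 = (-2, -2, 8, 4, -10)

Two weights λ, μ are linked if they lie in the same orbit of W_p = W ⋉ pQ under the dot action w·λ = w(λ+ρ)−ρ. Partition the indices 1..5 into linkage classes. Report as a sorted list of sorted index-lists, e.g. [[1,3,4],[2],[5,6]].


Root system D_5: the 5×5 matrix C matches after relabeling.

Alcove-folded reps (p=23, 5 weights, presented ϖ-order):

  λ_1 → (0, 1, 2, 1, 14)
  λ_2 → (12, 0, 3, 0, 4)
  λ_3 → (12, 0, 3, 0, 4)
  λ_4 → (0, 1, 1, 3, 8)
  λ_5 → (0, 1, 1, 3, 8)

The 5 indices split into 3 linkage classes (same alcove rep ⇔ same W_23-dot-orbit):

[[1], [2, 3], [4, 5]]


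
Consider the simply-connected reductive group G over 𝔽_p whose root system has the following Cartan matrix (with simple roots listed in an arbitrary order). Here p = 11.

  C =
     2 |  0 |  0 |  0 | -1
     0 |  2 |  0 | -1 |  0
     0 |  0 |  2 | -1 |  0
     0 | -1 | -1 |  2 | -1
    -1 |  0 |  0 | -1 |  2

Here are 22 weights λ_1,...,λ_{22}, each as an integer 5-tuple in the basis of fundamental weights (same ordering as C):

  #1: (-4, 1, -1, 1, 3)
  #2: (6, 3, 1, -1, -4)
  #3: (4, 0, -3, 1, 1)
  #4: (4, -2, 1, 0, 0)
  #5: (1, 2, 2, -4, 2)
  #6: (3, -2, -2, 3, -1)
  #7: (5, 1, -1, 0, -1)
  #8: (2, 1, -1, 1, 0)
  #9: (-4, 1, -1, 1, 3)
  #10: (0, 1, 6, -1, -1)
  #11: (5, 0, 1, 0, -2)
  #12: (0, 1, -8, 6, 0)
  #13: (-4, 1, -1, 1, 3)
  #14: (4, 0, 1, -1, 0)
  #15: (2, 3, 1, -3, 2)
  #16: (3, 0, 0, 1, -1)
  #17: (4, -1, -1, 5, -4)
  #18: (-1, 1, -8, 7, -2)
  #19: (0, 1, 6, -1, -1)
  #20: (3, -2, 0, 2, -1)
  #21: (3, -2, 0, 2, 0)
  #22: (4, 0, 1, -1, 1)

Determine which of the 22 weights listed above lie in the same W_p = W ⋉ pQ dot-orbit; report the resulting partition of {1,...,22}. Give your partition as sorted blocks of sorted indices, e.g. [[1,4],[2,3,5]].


D_5 Cartan matrix, 5 simple roots permuted; ρ=(1,1,1,1,1).

Folding the 22 weights λ_j+ρ into Ā_11 (reps in the given 5-coord order):

  [1] (3, 2, 0, 2, 1);  [2] (4, 1, 1, 2, 0);  [3] (5, 1, 2, 0, 1);  [4] (5, 1, 2, 0, 1);  [5] (2, 0, 0, 3, 0);  [6] (4, 1, 1, 2, 0);  [7] (6, 2, 0, 1, 0);  [8] (3, 2, 0, 2, 1);  [9] (3, 2, 0, 2, 1);  [10] (1, 2, 7, 0, 0);  [11] (5, 1, 2, 0, 1);  [12] (1, 2, 7, 0, 0);  [13] (3, 2, 0, 2, 1);  [14] (5, 1, 2, 0, 1);  [15] (3, 2, 0, 2, 1);  [16] (4, 1, 1, 2, 0);  [17] (2, 0, 0, 3, 0);  [18] (1, 2, 7, 0, 0);  [19] (1, 2, 7, 0, 0);  [20] (4, 1, 1, 2, 0);  [21] (4, 1, 1, 2, 0);  [22] (5, 1, 2, 0, 1)

6 distinct reps among the 22 weights ⇒ 6 W_11-linkage classes:

[[1, 8, 9, 13, 15], [2, 6, 16, 20, 21], [3, 4, 11, 14, 22], [5, 17], [7], [10, 12, 18, 19]]


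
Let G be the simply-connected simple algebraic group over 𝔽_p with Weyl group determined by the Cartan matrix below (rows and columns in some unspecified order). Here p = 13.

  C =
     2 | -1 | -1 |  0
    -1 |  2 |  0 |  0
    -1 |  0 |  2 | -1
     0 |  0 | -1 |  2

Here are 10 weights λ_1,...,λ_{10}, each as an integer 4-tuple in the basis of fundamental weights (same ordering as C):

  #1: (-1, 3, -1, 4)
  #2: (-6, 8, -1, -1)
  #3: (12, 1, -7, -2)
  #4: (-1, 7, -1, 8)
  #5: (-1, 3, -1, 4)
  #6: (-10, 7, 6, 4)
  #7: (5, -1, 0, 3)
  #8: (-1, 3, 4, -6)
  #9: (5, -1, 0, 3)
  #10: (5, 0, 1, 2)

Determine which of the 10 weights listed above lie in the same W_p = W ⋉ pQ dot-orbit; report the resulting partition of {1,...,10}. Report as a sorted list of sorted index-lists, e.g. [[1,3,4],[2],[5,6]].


Type A_4, rank 4, |W|=120; reorder rows/cols to standard.

λ_j+ρ reflected into Ā_13 (⟨·,θ^∨⟩≤13); 4-tuples as given:

  λ_1 → (0, 4, 0, 5)
  λ_2 → (0, 4, 0, 5)
  λ_3 → (6, 0, 1, 4)
  λ_4 → (0, 4, 0, 5)
  λ_5 → (0, 4, 0, 5)
  λ_6 → (6, 1, 2, 3)
  λ_7 → (6, 0, 1, 4)
  λ_8 → (0, 4, 0, 5)
  λ_9 → (6, 0, 1, 4)
  λ_10 → (6, 1, 2, 3)

3 distinct reps among the 10 weights ⇒ 3 W_13-linkage classes:

[[1, 2, 4, 5, 8], [3, 7, 9], [6, 10]]


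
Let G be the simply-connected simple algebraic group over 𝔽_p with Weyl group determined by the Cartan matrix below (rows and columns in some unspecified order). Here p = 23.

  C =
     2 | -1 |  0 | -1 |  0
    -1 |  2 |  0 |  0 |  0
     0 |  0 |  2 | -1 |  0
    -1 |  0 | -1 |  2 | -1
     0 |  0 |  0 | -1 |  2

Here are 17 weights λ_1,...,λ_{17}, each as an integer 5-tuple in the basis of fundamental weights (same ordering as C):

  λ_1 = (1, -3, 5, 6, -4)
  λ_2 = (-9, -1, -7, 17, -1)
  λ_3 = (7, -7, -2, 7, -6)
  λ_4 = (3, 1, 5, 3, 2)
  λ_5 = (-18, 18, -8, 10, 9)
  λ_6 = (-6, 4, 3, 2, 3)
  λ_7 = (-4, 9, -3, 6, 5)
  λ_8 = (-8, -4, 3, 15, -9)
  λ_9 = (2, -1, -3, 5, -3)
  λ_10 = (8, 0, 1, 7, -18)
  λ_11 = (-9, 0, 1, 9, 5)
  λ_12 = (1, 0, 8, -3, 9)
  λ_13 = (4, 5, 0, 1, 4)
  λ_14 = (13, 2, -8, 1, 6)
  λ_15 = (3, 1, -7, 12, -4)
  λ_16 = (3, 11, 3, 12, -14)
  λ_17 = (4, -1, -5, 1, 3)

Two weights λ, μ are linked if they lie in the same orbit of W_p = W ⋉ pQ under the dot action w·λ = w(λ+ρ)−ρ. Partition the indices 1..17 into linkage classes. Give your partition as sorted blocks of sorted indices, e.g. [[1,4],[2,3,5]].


C ↔ D_5 under row/col permutation; |W(D_5)| = 1920.

Ā_23 reps of the 17 weights (D_5, coords as presented):

  λ_1 → (0, 2, 6, 4, 3)
  λ_2 → (0, 8, 6, 4, 0)
  λ_3 → (2, 6, 1, 2, 5)
  λ_4 → (0, 2, 6, 4, 3)
  λ_5 → (0, 2, 6, 4, 3)
  λ_6 → (3, 0, 2, 2, 2)
  λ_7 → (1, 7, 2, 2, 6)
  λ_8 → (1, 7, 2, 2, 6)
  λ_9 → (3, 0, 2, 2, 2)
  λ_10 → (0, 1, 7, 2, 8)
  λ_11 → (1, 7, 2, 2, 6)
  λ_12 → (0, 1, 7, 2, 8)
  λ_13 → (2, 6, 1, 2, 5)
  λ_14 → (3, 0, 2, 2, 2)
  λ_15 → (0, 2, 6, 4, 3)
  λ_16 → (0, 2, 6, 4, 3)
  λ_17 → (3, 0, 2, 2, 2)

Partition of {1..17} into 6 W_23-dot-orbits:

[[1, 4, 5, 15, 16], [2], [3, 13], [6, 9, 14, 17], [7, 8, 11], [10, 12]]


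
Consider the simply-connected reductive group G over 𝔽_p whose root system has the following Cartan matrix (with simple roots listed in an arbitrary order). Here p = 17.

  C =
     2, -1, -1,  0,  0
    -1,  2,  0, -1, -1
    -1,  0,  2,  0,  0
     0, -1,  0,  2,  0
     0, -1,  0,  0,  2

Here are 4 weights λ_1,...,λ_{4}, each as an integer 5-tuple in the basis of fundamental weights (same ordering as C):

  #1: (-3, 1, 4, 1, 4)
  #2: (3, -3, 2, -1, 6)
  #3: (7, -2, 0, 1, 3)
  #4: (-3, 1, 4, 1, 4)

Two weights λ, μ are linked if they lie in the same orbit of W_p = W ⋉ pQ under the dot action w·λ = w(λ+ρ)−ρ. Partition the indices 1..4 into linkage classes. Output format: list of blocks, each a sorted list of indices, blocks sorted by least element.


C ↔ D_5 under row/col permutation; |W(D_5)| = 1920.

Ā_17 reps of the 4 weights (D_5, coords as presented):

  [1] (2, 0, 3, 2, 5);  [2] (2, 0, 3, 2, 5);  [3] (3, 1, 1, 1, 3);  [4] (2, 0, 3, 2, 5)

The 4 indices split into 2 linkage classes (same alcove rep ⇔ same W_17-dot-orbit):

[[1, 2, 4], [3]]


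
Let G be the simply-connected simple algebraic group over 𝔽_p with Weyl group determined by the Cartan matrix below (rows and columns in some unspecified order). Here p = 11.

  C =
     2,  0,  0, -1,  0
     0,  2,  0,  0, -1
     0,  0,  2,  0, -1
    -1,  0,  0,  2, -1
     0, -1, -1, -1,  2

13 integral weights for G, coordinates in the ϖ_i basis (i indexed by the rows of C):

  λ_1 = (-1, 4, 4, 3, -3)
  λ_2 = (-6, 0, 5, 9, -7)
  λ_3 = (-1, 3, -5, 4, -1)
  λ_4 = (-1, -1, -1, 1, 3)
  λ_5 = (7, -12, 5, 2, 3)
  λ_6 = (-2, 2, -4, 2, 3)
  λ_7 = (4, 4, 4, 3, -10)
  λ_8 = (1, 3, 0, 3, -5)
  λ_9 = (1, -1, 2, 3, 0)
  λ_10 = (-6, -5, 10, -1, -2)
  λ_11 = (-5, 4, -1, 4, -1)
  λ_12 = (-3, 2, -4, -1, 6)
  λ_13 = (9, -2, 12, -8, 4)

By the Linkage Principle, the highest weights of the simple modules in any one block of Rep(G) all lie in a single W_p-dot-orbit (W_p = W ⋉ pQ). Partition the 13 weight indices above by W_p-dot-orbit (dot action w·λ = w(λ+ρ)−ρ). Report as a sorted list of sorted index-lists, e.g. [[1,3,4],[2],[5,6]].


Type D_5, rank 5, |W|=1920; reorder rows/cols to standard.

Ā_11 reps of the 13 weights (D_5, coords as presented):

    1: (1, 3, 3, 0, 1)
    2: (4, 5, 0, 1, 0)
    3: (0, 0, 0, 1, 4)
    4: (0, 0, 0, 1, 4)
    5: (2, 0, 3, 0, 1)
    6: (1, 3, 3, 0, 1)
    7: (0, 0, 0, 1, 4)
    8: (2, 0, 3, 0, 1)
    9: (2, 0, 3, 0, 1)
    10: (4, 5, 0, 1, 0)
    11: (4, 5, 0, 1, 0)
    12: (1, 3, 3, 0, 1)
    13: (1, 3, 3, 0, 1)

Grouping the 13 weights by Ā_11-representative: 4 linkage classes.

[[1, 6, 12, 13], [2, 10, 11], [3, 4, 7], [5, 8, 9]]


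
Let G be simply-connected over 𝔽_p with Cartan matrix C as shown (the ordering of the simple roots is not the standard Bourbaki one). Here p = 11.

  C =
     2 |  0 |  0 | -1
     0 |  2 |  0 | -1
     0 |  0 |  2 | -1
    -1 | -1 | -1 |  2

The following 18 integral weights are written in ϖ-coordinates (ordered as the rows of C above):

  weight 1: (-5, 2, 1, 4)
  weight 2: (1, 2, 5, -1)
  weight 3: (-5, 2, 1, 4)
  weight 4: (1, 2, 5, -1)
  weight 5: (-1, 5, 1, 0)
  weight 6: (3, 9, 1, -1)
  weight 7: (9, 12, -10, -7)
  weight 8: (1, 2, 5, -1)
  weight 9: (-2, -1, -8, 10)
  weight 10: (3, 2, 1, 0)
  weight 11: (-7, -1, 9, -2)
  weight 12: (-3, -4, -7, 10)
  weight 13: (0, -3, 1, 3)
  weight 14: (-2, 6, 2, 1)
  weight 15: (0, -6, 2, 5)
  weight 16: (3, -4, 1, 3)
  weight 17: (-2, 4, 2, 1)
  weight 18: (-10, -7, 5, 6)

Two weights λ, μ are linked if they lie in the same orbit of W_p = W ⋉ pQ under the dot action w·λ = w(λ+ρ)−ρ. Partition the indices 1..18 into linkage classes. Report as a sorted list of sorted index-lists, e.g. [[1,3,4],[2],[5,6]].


Cartan matrix: type D_4 (|W|=192); un-permuting the 4 rows.

Alcove-folded reps (p=11, 18 weights, presented ϖ-order):

    λ_1+ρ ↦ (4, 3, 2, 1)
    λ_2+ρ ↦ (2, 3, 6, 0)
    λ_3+ρ ↦ (4, 3, 2, 1)
    λ_4+ρ ↦ (2, 3, 6, 0)
    λ_5+ρ ↦ (0, 6, 2, 1)
    λ_6+ρ ↦ (1, 5, 3, 1)
    λ_7+ρ ↦ (1, 2, 2, 2)
    λ_8+ρ ↦ (2, 3, 6, 0)
    λ_9+ρ ↦ (1, 0, 7, 0)
    λ_10+ρ ↦ (4, 3, 2, 1)
    λ_11+ρ ↦ (0, 6, 2, 1)
    λ_12+ρ ↦ (2, 3, 6, 0)
    λ_13+ρ ↦ (1, 2, 2, 2)
    λ_14+ρ ↦ (0, 6, 2, 1)
    λ_15+ρ ↦ (1, 5, 3, 1)
    λ_16+ρ ↦ (4, 3, 2, 1)
    λ_17+ρ ↦ (1, 5, 3, 1)
    λ_18+ρ ↦ (1, 2, 2, 2)

Partition of {1..18} into 6 W_11-dot-orbits:

[[1, 3, 10, 16], [2, 4, 8, 12], [5, 11, 14], [6, 15, 17], [7, 13, 18], [9]]


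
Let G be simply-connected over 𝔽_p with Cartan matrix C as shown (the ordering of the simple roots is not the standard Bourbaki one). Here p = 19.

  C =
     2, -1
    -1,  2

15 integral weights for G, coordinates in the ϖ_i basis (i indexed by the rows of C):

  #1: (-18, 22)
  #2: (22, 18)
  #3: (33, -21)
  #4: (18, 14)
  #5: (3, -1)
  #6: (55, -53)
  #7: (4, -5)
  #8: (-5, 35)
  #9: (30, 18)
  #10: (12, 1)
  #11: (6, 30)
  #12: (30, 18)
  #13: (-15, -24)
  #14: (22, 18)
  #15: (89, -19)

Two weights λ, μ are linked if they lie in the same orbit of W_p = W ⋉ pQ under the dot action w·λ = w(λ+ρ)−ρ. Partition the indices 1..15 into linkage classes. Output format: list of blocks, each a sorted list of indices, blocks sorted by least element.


Dynkin diagram of C (from the 2 off-diagonal −1 entries): A_2.

Alcove-folded reps (p=19, 15 weights, presented ϖ-order):

    [1] (13, 2)
    [2] (4, 0)
    [3] (1, 4)
    [4] (4, 0)
    [5] (4, 0)
    [6] (1, 4)
    [7] (1, 4)
    [8] (13, 2)
    [9] (12, 0)
    [10] (13, 2)
    [11] (12, 0)
    [12] (12, 0)
    [13] (1, 4)
    [14] (4, 0)
    [15] (1, 4)

These 15 weights hit 4 W_19-dot-orbits; sizes (3, 4, 5, 3):

[[1, 8, 10], [2, 4, 5, 14], [3, 6, 7, 13, 15], [9, 11, 12]]


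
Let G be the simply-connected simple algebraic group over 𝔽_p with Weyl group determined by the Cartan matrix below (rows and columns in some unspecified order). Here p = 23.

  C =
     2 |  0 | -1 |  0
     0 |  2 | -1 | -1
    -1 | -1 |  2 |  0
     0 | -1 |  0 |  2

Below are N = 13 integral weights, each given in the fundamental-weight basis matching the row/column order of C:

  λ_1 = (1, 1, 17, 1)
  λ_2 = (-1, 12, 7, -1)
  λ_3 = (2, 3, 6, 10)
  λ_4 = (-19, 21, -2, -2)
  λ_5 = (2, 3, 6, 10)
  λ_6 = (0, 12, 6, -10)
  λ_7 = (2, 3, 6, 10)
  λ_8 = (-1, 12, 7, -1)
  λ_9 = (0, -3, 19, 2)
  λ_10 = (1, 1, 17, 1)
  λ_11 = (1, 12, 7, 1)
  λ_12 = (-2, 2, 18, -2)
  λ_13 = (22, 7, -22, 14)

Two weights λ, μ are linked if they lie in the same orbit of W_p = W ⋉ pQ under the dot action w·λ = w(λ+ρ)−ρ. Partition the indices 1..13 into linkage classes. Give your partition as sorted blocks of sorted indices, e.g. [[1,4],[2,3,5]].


C ↔ A_4 under row/col permutation; |W(A_4)| = 120.

Ā_23 reps of the 13 weights (A_4, coords as presented):

  [1] (1, 2, 18, 1)
  [2] (0, 13, 8, 0)
  [3] (1, 4, 7, 9)
  [4] (1, 2, 18, 1)
  [5] (1, 4, 7, 9)
  [6] (1, 4, 7, 9)
  [7] (1, 4, 7, 9)
  [8] (0, 13, 8, 0)
  [9] (1, 2, 18, 1)
  [10] (1, 2, 18, 1)
  [11] (0, 13, 8, 0)
  [12] (1, 2, 18, 1)
  [13] (0, 13, 8, 0)

Linkage partition of the 13 weights (3 classes, p=23):

[[1, 4, 9, 10, 12], [2, 8, 11, 13], [3, 5, 6, 7]]


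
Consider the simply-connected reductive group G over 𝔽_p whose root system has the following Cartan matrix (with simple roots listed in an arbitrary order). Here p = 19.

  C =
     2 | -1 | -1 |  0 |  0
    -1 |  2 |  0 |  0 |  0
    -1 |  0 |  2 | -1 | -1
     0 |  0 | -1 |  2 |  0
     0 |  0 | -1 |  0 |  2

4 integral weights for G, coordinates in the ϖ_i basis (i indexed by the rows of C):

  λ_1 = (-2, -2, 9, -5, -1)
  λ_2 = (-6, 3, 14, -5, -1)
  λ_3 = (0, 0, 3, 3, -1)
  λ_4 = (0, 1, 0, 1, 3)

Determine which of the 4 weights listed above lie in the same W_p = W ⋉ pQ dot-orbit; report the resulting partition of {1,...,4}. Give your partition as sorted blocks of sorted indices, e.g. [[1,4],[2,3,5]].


Dynkin diagram of C (from the 8 off-diagonal −1 entries): D_5.

Folding the 4 weights λ_j+ρ into Ā_19 (reps in the given 5-coord order):

  λ_1+ρ ↦ (1, 1, 4, 4, 0)
  λ_2+ρ ↦ (1, 1, 4, 4, 0)
  λ_3+ρ ↦ (1, 1, 4, 4, 0)
  λ_4+ρ ↦ (1, 2, 1, 2, 4)

These 4 weights hit 2 W_19-dot-orbits; sizes (3, 1):

[[1, 2, 3], [4]]


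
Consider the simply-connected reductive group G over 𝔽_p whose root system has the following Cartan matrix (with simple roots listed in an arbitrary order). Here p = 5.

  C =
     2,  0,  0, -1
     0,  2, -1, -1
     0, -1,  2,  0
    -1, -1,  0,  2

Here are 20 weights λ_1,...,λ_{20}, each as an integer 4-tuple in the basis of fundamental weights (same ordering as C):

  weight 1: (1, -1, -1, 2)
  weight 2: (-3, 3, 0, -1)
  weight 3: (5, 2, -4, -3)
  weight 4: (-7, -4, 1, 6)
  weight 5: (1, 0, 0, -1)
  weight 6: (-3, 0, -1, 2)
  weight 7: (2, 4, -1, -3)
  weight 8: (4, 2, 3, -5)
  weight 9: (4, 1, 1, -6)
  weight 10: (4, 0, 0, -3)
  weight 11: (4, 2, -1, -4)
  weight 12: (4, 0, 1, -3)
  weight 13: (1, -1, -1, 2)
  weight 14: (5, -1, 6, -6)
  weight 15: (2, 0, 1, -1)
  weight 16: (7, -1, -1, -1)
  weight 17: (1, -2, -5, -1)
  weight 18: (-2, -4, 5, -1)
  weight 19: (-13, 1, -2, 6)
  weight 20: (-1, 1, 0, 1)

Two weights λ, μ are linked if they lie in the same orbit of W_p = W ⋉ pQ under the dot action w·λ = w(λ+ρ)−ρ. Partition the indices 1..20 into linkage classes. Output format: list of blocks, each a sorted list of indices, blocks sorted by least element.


Root system A_4: the 4×4 matrix C matches after relabeling.

Each λ_j+ρ reduced to Ā_5; 4-tuples below use C's row order:

    [1] (2, 0, 0, 3)
    [2] (0, 2, 1, 2)
    [3] (2, 1, 1, 0)
    [4] (2, 1, 0, 1)
    [5] (2, 1, 1, 0)
    [6] (2, 1, 0, 1)
    [7] (0, 2, 1, 2)
    [8] (2, 1, 0, 1)
    [9] (0, 2, 1, 2)
    [10] (3, 1, 0, 1)
    [11] (2, 0, 0, 3)
    [12] (2, 1, 0, 1)
    [13] (2, 0, 0, 3)
    [14] (0, 2, 1, 2)
    [15] (2, 1, 1, 0)
    [16] (2, 0, 0, 3)
    [17] (3, 1, 0, 1)
    [18] (2, 1, 1, 0)
    [19] (2, 1, 1, 0)
    [20] (0, 2, 1, 2)

Partition of {1..20} into 5 W_5-dot-orbits:

[[1, 11, 13, 16], [2, 7, 9, 14, 20], [3, 5, 15, 18, 19], [4, 6, 8, 12], [10, 17]]


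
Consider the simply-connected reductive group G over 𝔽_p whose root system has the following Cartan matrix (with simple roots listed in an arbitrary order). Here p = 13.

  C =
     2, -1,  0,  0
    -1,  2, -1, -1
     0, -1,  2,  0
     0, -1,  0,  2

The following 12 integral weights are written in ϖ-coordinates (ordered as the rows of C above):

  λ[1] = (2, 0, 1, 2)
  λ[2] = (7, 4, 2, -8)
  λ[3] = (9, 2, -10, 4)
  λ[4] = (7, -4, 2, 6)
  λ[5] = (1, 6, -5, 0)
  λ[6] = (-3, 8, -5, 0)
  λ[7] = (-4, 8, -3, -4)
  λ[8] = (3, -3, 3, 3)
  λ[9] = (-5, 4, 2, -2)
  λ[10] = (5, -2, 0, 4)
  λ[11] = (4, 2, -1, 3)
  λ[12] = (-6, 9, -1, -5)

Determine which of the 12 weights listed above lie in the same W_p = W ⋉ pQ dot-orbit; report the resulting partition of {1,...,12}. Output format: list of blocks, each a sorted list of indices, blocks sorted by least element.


Type D_4, rank 4, |W|=192; reorder rows/cols to standard.

Folding the 12 weights λ_j+ρ into Ā_13 (reps in the given 4-coord order):

  [1] (3, 1, 2, 3) · [2] (5, 1, 0, 4) · [3] (4, 0, 3, 1) · [4] (5, 1, 0, 4) · [5] (2, 3, 4, 1) · [6] (2, 3, 4, 1) · [7] (3, 1, 2, 3) · [8] (2, 2, 2, 2) · [9] (4, 0, 3, 1) · [10] (5, 1, 0, 4) · [11] (5, 1, 0, 4) · [12] (5, 1, 0, 4)

These 12 weights hit 5 W_13-dot-orbits; sizes (2, 5, 2, 2, 1):

[[1, 7], [2, 4, 10, 11, 12], [3, 9], [5, 6], [8]]


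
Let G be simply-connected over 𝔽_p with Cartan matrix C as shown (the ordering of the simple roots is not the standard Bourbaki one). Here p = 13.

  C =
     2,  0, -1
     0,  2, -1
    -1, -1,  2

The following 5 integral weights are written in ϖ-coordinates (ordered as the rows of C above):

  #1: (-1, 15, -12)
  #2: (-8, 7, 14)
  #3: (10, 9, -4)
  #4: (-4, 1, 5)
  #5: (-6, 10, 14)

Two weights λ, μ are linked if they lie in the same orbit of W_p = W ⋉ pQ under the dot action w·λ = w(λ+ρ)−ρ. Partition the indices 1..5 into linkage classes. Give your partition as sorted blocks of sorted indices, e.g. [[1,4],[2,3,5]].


A_3 Cartan matrix, 3 simple roots permuted; ρ=(1,1,1).

λ_j+ρ reflected into Ā_13 (⟨·,θ^∨⟩≤13); 3-tuples as given:

  λ_1 → (8, 2, 0)
  λ_2 → (3, 2, 3)
  λ_3 → (3, 2, 3)
  λ_4 → (3, 2, 3)
  λ_5 → (8, 2, 0)

These 5 weights hit 2 W_13-dot-orbits; sizes (2, 3):

[[1, 5], [2, 3, 4]]


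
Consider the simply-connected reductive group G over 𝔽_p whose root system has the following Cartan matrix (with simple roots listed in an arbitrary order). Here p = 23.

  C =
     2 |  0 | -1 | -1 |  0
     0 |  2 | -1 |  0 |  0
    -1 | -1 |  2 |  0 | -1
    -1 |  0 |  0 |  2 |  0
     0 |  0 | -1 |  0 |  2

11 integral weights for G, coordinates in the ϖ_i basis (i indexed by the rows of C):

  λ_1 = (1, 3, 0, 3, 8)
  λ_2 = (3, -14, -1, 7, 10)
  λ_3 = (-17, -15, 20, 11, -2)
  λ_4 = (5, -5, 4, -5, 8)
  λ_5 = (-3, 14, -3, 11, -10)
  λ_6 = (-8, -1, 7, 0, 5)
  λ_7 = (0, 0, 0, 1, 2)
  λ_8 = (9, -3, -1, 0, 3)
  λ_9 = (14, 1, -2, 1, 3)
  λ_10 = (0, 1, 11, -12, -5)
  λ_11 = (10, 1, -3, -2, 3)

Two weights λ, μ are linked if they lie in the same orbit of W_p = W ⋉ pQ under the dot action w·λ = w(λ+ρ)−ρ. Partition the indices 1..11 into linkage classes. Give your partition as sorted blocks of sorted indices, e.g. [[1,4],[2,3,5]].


Cartan matrix: type D_5 (|W|=1920); un-permuting the 5 rows.

λ_j+ρ reflected into Ā_23 (⟨·,θ^∨⟩≤23); 5-tuples as given:

  [1] (2, 4, 1, 4, 9);  [2] (8, 0, 2, 1, 2);  [3] (2, 4, 1, 4, 9);  [4] (2, 4, 1, 4, 9);  [5] (8, 0, 2, 1, 2);  [6] (1, 0, 1, 6, 6);  [7] (1, 1, 1, 2, 3);  [8] (8, 0, 2, 1, 2);  [9] (1, 1, 1, 2, 3);  [10] (8, 0, 2, 1, 2);  [11] (8, 0, 2, 1, 2)

Linkage partition of the 11 weights (4 classes, p=23):

[[1, 3, 4], [2, 5, 8, 10, 11], [6], [7, 9]]


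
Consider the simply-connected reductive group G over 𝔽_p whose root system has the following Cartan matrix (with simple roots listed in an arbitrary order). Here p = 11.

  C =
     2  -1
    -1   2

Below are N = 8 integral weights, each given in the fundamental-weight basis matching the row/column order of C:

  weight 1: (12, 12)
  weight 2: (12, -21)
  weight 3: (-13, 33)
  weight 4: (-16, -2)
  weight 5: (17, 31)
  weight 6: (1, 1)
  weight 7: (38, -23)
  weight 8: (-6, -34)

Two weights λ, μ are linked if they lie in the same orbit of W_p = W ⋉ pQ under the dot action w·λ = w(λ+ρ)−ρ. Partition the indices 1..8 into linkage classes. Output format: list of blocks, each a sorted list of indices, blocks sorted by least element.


C ↔ A_2 under row/col permutation; |W(A_2)| = 6.

Alcove-folded reps (p=11, 8 weights, presented ϖ-order):

    1: (2, 2)
    2: (2, 2)
    3: (0, 10)
    4: (4, 6)
    5: (4, 6)
    6: (2, 2)
    7: (0, 5)
    8: (0, 5)

4 distinct reps among the 8 weights ⇒ 4 W_11-linkage classes:

[[1, 2, 6], [3], [4, 5], [7, 8]]


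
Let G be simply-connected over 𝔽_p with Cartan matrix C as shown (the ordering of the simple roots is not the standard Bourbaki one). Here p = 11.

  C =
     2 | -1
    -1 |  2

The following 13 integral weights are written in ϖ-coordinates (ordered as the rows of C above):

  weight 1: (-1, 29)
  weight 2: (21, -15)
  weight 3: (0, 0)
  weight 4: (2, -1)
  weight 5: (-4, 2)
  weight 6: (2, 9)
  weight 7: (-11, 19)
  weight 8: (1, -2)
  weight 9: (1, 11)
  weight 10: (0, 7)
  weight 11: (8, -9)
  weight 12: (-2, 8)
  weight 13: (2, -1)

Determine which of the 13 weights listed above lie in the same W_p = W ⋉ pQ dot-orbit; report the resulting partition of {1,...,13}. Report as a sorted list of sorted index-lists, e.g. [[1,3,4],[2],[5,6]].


A_2 Cartan matrix, 2 simple roots permuted; ρ=(1,1).

Folding the 13 weights λ_j+ρ into Ā_11 (reps in the given 2-coord order):

  [1] (3, 0) · [2] (3, 0) · [3] (1, 1) · [4] (3, 0) · [5] (3, 0) · [6] (1, 8) · [7] (1, 1) · [8] (1, 1) · [9] (1, 8) · [10] (1, 8) · [11] (1, 8) · [12] (1, 8) · [13] (3, 0)

These 13 weights hit 3 W_11-dot-orbits; sizes (5, 3, 5):

[[1, 2, 4, 5, 13], [3, 7, 8], [6, 9, 10, 11, 12]]


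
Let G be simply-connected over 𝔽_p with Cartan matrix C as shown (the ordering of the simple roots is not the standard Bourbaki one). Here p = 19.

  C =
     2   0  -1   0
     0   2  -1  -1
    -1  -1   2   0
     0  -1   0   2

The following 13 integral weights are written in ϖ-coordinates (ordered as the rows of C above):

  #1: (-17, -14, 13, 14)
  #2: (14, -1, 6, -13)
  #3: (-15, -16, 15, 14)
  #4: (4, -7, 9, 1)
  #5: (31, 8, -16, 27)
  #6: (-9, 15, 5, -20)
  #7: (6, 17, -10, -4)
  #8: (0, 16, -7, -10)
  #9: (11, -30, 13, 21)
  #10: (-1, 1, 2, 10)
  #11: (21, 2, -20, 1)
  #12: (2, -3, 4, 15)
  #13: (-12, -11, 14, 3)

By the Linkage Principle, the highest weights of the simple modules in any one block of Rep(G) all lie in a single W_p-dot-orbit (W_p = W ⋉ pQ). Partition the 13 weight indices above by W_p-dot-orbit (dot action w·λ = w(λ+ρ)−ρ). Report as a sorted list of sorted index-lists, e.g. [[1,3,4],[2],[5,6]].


Cartan matrix: type A_4 (|W|=120); un-permuting the 4 rows.

λ_j+ρ reflected into Ā_19 (⟨·,θ^∨⟩≤19); 4-tuples as given:

  1: (1, 2, 13, 0)
  2: (7, 4, 5, 3)
  3: (1, 2, 13, 0)
  4: (5, 2, 4, 4)
  5: (2, 6, 7, 3)
  6: (0, 2, 3, 11)
  7: (2, 6, 7, 3)
  8: (5, 2, 1, 9)
  9: (7, 4, 5, 3)
  10: (0, 2, 3, 11)
  11: (0, 2, 3, 11)
  12: (0, 2, 3, 11)
  13: (5, 2, 4, 4)

Grouping the 13 weights by Ā_19-representative: 6 linkage classes.

[[1, 3], [2, 9], [4, 13], [5, 7], [6, 10, 11, 12], [8]]


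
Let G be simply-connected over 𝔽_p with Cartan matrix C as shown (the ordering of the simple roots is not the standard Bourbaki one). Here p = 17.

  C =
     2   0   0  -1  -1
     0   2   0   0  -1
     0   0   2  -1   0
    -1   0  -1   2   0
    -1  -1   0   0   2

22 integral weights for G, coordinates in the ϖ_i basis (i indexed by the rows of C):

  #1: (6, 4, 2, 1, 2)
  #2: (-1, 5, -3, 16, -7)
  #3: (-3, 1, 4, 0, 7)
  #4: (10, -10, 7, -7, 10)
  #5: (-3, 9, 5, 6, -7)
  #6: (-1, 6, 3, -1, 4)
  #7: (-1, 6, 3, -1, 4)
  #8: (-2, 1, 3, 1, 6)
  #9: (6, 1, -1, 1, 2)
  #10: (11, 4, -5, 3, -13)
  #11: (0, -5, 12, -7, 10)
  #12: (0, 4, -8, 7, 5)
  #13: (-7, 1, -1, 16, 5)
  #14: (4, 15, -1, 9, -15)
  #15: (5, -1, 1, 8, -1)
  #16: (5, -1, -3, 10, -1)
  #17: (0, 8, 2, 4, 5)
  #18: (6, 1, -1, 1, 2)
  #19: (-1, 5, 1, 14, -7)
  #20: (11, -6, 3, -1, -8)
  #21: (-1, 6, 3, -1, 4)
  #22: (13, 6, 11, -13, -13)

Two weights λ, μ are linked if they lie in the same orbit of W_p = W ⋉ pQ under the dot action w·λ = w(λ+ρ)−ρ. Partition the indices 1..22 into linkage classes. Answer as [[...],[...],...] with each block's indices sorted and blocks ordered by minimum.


Root system A_5: the 5×5 matrix C matches after relabeling.

Each λ_j+ρ reduced to Ā_17; 5-tuples below use C's row order:

  λ_1 → (7, 2, 0, 2, 3)
  λ_2 → (6, 0, 2, 9, 0)
  λ_3 → (1, 2, 4, 1, 6)
  λ_4 → (5, 2, 5, 1, 2)
  λ_5 → (5, 2, 5, 1, 2)
  λ_6 → (0, 7, 4, 0, 5)
  λ_7 → (0, 7, 4, 0, 5)
  λ_8 → (1, 2, 4, 1, 6)
  λ_9 → (7, 2, 0, 2, 3)
  λ_10 → (0, 7, 4, 0, 5)
  λ_11 → (5, 2, 5, 1, 2)
  λ_12 → (1, 2, 4, 1, 6)
  λ_13 → (6, 0, 2, 9, 0)
  λ_14 → (9, 2, 0, 1, 5)
  λ_15 → (6, 0, 2, 9, 0)
  λ_16 → (6, 0, 2, 9, 0)
  λ_17 → (1, 2, 4, 1, 6)
  λ_18 → (7, 2, 0, 2, 3)
  λ_19 → (6, 0, 2, 9, 0)
  λ_20 → (0, 7, 4, 0, 5)
  λ_21 → (0, 7, 4, 0, 5)
  λ_22 → (7, 2, 0, 2, 3)

Linkage partition of the 22 weights (6 classes, p=17):

[[1, 9, 18, 22], [2, 13, 15, 16, 19], [3, 8, 12, 17], [4, 5, 11], [6, 7, 10, 20, 21], [14]]


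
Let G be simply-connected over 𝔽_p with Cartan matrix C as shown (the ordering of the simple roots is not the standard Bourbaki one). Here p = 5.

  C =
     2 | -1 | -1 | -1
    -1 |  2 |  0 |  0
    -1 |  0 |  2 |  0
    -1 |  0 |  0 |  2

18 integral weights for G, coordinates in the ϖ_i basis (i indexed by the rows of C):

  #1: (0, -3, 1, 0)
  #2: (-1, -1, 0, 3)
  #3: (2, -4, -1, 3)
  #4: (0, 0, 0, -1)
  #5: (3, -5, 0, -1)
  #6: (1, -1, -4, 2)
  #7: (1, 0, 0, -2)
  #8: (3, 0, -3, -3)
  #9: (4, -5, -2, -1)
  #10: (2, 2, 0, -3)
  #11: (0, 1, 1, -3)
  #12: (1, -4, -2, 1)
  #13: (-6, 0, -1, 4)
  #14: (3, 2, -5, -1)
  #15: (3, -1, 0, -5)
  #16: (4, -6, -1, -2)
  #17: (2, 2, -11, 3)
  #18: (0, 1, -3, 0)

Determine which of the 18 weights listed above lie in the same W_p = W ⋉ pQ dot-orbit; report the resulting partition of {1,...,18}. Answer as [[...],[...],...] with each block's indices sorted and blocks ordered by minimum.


Root system D_4: the 4×4 matrix C matches after relabeling.

λ_j+ρ reflected into Ā_5 (⟨·,θ^∨⟩≤5); 4-tuples as given:

    1: (1, 1, 1, 0)
    2: (0, 0, 1, 4)
    3: (0, 1, 2, 2)
    4: (1, 1, 1, 0)
    5: (0, 4, 1, 0)
    6: (0, 1, 2, 2)
    7: (1, 1, 1, 1)
    8: (0, 1, 2, 2)
    9: (0, 4, 1, 0)
    10: (1, 1, 1, 0)
    11: (1, 1, 1, 1)
    12: (1, 1, 1, 0)
    13: (0, 0, 1, 4)
    14: (0, 1, 2, 2)
    15: (0, 0, 1, 4)
    16: (0, 4, 1, 0)
    17: (0, 1, 2, 2)
    18: (1, 1, 1, 0)

Partition of {1..18} into 5 W_5-dot-orbits:

[[1, 4, 10, 12, 18], [2, 13, 15], [3, 6, 8, 14, 17], [5, 9, 16], [7, 11]]


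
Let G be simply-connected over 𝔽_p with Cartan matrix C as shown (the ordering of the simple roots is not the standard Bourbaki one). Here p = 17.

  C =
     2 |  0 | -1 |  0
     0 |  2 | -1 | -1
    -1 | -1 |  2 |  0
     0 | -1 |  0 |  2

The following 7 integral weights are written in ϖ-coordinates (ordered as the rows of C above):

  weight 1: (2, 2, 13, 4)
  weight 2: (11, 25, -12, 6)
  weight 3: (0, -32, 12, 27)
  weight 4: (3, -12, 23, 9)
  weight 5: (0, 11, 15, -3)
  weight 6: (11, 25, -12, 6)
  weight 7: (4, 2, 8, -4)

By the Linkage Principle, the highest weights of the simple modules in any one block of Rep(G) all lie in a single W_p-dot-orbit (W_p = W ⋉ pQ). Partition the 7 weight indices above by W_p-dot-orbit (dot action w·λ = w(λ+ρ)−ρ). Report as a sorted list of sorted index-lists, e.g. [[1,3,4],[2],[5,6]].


Cartan matrix: type A_4 (|W|=120); un-permuting the 4 rows.

λ_j+ρ reflected into Ā_17 (⟨·,θ^∨⟩≤17); 4-tuples as given:

  λ_1 → (5, 0, 9, 3)
  λ_2 → (2, 0, 5, 1)
  λ_3 → (3, 1, 0, 10)
  λ_4 → (1, 0, 6, 4)
  λ_5 → (2, 0, 5, 1)
  λ_6 → (2, 0, 5, 1)
  λ_7 → (5, 0, 9, 3)

These 7 weights hit 4 W_17-dot-orbits; sizes (2, 3, 1, 1):

[[1, 7], [2, 5, 6], [3], [4]]


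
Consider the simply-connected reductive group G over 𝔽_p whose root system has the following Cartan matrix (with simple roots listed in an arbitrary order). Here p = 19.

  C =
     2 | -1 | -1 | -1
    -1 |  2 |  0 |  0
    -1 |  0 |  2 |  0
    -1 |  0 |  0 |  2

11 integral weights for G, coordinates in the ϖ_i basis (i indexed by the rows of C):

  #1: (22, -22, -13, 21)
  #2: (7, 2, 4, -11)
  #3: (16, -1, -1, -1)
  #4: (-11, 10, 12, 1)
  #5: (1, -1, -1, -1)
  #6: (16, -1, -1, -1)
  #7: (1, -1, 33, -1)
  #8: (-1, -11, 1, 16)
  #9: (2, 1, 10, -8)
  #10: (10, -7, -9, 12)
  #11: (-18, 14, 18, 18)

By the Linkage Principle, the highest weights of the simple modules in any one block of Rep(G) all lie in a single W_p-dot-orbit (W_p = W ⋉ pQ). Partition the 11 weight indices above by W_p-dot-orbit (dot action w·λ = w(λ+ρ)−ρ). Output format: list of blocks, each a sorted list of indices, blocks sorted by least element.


Dynkin diagram of C (from the 6 off-diagonal −1 entries): D_4.

Folding the 11 weights λ_j+ρ into Ā_19 (reps in the given 4-coord order):

  1: (2, 2, 7, 3) · 2: (2, 1, 3, 8) · 3: (2, 0, 0, 0) · 4: (2, 1, 3, 8) · 5: (2, 0, 0, 0) · 6: (2, 0, 0, 0) · 7: (2, 0, 0, 0) · 8: (2, 0, 8, 7) · 9: (2, 2, 7, 3) · 10: (2, 1, 3, 8) · 11: (2, 0, 0, 0)

Partition of {1..11} into 4 W_19-dot-orbits:

[[1, 9], [2, 4, 10], [3, 5, 6, 7, 11], [8]]


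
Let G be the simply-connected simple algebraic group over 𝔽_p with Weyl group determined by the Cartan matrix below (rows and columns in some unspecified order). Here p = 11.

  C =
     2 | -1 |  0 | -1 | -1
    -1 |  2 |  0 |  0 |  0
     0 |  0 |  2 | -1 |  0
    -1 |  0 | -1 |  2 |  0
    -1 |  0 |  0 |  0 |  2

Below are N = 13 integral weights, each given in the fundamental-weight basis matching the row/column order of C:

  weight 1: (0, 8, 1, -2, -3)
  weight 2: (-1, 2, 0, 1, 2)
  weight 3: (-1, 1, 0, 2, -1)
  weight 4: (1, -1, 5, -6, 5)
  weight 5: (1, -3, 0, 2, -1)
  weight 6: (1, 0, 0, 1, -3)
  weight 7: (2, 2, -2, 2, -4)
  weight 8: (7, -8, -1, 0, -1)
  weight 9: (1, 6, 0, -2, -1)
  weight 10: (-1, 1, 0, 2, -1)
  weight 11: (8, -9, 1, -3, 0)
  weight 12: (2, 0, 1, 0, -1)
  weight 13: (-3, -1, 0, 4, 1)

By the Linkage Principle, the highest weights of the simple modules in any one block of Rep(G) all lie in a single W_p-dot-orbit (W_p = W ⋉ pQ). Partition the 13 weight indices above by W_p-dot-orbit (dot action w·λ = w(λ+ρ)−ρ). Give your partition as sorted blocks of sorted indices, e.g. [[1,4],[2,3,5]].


Type D_5, rank 5, |W|=1920; reorder rows/cols to standard.

λ_j+ρ reflected into Ā_11 (⟨·,θ^∨⟩≤11); 5-tuples as given:

  [1] (1, 7, 0, 1, 0);  [2] (0, 3, 1, 2, 3);  [3] (0, 2, 1, 3, 0);  [4] (0, 3, 1, 2, 3);  [5] (0, 2, 1, 3, 0);  [6] (0, 1, 1, 2, 2);  [7] (0, 3, 1, 2, 3);  [8] (1, 7, 0, 1, 0);  [9] (1, 7, 0, 1, 0);  [10] (0, 2, 1, 3, 0);  [11] (1, 7, 0, 1, 0);  [12] (3, 1, 2, 1, 0);  [13] (0, 2, 1, 3, 0)

These 13 weights hit 5 W_11-dot-orbits; sizes (4, 3, 4, 1, 1):

[[1, 8, 9, 11], [2, 4, 7], [3, 5, 10, 13], [6], [12]]


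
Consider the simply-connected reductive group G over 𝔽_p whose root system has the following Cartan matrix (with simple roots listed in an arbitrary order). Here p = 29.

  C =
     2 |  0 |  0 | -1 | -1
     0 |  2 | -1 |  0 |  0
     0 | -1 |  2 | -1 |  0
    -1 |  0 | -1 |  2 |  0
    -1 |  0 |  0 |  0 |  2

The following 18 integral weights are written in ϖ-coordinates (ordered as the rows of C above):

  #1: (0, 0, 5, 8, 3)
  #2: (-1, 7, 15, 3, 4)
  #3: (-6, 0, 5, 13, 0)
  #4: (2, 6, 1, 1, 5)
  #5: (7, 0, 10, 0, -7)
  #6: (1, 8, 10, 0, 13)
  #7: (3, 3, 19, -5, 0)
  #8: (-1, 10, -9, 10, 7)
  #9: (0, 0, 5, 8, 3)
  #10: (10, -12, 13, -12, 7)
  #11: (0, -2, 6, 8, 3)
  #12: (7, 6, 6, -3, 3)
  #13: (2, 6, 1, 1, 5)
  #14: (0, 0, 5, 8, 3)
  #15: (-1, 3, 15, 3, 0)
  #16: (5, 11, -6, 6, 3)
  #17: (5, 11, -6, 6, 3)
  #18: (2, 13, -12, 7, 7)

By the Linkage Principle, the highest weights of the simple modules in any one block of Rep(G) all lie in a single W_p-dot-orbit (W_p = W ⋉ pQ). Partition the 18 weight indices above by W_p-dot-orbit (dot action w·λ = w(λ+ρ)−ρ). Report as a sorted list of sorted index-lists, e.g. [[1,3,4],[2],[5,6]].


Type A_5, rank 5, |W|=720; reorder rows/cols to standard.

Folding the 18 weights λ_j+ρ into Ā_29 (reps in the given 5-coord order):

  λ_1+ρ ↦ (1, 1, 6, 9, 4)
  λ_2+ρ ↦ (0, 4, 16, 4, 1)
  λ_3+ρ ↦ (1, 1, 6, 9, 4)
  λ_4+ρ ↦ (3, 7, 2, 2, 6)
  λ_5+ρ ↦ (2, 1, 11, 1, 6)
  λ_6+ρ ↦ (2, 1, 11, 1, 6)
  λ_7+ρ ↦ (0, 4, 16, 4, 1)
  λ_8+ρ ↦ (0, 3, 8, 3, 8)
  λ_9+ρ ↦ (1, 1, 6, 9, 4)
  λ_10+ρ ↦ (0, 3, 8, 3, 8)
  λ_11+ρ ↦ (1, 1, 6, 9, 4)
  λ_12+ρ ↦ (6, 7, 5, 2, 4)
  λ_13+ρ ↦ (3, 7, 2, 2, 6)
  λ_14+ρ ↦ (1, 1, 6, 9, 4)
  λ_15+ρ ↦ (0, 4, 16, 4, 1)
  λ_16+ρ ↦ (6, 7, 5, 2, 4)
  λ_17+ρ ↦ (6, 7, 5, 2, 4)
  λ_18+ρ ↦ (0, 3, 8, 3, 8)

Grouping the 18 weights by Ā_29-representative: 6 linkage classes.

[[1, 3, 9, 11, 14], [2, 7, 15], [4, 13], [5, 6], [8, 10, 18], [12, 16, 17]]


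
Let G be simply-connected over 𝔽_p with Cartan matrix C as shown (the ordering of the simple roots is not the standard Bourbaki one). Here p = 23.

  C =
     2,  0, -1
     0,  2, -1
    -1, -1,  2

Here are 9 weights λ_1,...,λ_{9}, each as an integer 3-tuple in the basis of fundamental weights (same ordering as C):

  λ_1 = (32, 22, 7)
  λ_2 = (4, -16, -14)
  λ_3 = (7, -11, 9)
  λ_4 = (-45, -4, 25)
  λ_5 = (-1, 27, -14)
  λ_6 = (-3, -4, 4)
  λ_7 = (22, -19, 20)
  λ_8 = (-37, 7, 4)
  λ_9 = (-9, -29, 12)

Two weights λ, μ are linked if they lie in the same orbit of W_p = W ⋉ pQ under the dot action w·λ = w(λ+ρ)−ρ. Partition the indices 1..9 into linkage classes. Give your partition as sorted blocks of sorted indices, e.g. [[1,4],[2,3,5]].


Type A_3, rank 3, |W|=24; reorder rows/cols to standard.

Folding the 9 weights λ_j+ρ into Ā_23 (reps in the given 3-coord order):

    λ_1+ρ ↦ (10, 0, 8)
    λ_2+ρ ↦ (10, 0, 8)
    λ_3+ρ ↦ (8, 10, 0)
    λ_4+ρ ↦ (2, 3, 0)
    λ_5+ρ ↦ (8, 10, 0)
    λ_6+ρ ↦ (2, 3, 0)
    λ_7+ρ ↦ (2, 3, 0)
    λ_8+ρ ↦ (8, 10, 0)
    λ_9+ρ ↦ (10, 0, 8)

The 9 indices split into 3 linkage classes (same alcove rep ⇔ same W_23-dot-orbit):

[[1, 2, 9], [3, 5, 8], [4, 6, 7]]


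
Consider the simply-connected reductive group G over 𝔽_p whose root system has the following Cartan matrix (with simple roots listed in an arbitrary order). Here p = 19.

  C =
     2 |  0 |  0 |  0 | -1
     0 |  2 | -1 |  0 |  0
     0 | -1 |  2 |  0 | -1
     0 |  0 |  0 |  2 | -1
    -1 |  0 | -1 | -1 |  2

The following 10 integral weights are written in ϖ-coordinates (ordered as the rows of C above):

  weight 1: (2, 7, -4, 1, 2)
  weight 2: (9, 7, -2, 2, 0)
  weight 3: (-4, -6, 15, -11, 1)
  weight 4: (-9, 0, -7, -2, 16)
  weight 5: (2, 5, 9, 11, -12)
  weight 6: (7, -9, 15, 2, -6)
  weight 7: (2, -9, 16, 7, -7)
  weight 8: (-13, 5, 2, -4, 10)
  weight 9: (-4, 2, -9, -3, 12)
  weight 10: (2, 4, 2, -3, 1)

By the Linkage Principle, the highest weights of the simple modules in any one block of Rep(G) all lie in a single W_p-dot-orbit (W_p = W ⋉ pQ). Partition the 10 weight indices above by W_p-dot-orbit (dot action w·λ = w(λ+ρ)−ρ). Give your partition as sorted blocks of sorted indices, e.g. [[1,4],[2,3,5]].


Root system D_5: the 5×5 matrix C matches after relabeling.

Each λ_j+ρ reduced to Ā_19; 5-tuples below use C's row order:

  λ_1 → (3, 5, 3, 2, 0) · λ_2 → (8, 5, 0, 1, 2) · λ_3 → (8, 5, 0, 1, 2) · λ_4 → (8, 5, 0, 1, 2) · λ_5 → (8, 5, 0, 1, 2) · λ_6 → (3, 5, 3, 2, 0) · λ_7 → (3, 5, 3, 2, 0) · λ_8 → (8, 5, 0, 1, 2) · λ_9 → (3, 5, 3, 2, 0) · λ_10 → (3, 5, 3, 2, 0)

Partition of {1..10} into 2 W_19-dot-orbits:

[[1, 6, 7, 9, 10], [2, 3, 4, 5, 8]]


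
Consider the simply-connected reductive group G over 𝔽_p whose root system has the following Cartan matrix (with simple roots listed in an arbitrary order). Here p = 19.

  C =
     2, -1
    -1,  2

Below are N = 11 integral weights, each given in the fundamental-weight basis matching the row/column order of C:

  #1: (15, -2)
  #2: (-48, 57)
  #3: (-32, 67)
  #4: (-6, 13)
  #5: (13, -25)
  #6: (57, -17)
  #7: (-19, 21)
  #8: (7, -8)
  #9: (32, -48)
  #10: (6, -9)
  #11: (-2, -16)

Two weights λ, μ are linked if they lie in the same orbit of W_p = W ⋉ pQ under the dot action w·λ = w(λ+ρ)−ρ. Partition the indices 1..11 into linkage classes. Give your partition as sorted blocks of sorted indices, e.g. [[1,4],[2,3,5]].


Dynkin diagram of C (from the 2 off-diagonal −1 entries): A_2.

Ā_19 reps of the 11 weights (A_2, coords as presented):

  λ_1 → (15, 1) · λ_2 → (10, 1) · λ_3 → (1, 7) · λ_4 → (5, 9) · λ_5 → (5, 9) · λ_6 → (15, 1) · λ_7 → (15, 1) · λ_8 → (1, 7) · λ_9 → (5, 9) · λ_10 → (1, 7) · λ_11 → (15, 1)

These 11 weights hit 4 W_19-dot-orbits; sizes (4, 1, 3, 3):

[[1, 6, 7, 11], [2], [3, 8, 10], [4, 5, 9]]


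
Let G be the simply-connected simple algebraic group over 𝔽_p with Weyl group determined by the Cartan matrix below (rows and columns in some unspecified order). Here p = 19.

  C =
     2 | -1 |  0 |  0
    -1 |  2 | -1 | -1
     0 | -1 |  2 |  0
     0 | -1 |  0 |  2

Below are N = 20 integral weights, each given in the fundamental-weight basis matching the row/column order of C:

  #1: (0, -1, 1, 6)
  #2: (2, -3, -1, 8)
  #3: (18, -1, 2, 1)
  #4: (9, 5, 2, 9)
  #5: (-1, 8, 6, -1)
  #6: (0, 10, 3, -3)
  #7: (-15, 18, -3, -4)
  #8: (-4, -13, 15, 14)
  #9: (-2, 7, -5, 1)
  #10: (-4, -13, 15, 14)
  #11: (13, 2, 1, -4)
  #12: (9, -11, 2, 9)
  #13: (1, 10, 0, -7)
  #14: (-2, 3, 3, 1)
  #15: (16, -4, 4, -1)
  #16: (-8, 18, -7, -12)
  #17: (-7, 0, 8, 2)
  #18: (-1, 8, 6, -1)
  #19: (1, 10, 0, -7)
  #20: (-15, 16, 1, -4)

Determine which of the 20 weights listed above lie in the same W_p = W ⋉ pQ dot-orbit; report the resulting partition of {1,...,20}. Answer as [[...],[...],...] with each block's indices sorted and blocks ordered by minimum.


Dynkin diagram of C (from the 6 off-diagonal −1 entries): D_4.

Alcove-folded reps (p=19, 20 weights, presented ϖ-order):

    λ_1+ρ ↦ (1, 0, 2, 7)
    λ_2+ρ ↦ (1, 0, 2, 7)
    λ_3+ρ ↦ (14, 0, 2, 3)
    λ_4+ρ ↦ (0, 3, 7, 0)
    λ_5+ρ ↦ (0, 3, 7, 0)
    λ_6+ρ ↦ (1, 3, 4, 2)
    λ_7+ρ ↦ (14, 0, 2, 3)
    λ_8+ρ ↦ (12, 3, 1, 0)
    λ_9+ρ ↦ (1, 3, 4, 2)
    λ_10+ρ ↦ (12, 3, 1, 0)
    λ_11+ρ ↦ (14, 0, 2, 3)
    λ_12+ρ ↦ (0, 3, 7, 0)
    λ_13+ρ ↦ (2, 5, 1, 6)
    λ_14+ρ ↦ (1, 3, 4, 2)
    λ_15+ρ ↦ (14, 0, 2, 3)
    λ_16+ρ ↦ (2, 5, 1, 6)
    λ_17+ρ ↦ (1, 3, 4, 2)
    λ_18+ρ ↦ (0, 3, 7, 0)
    λ_19+ρ ↦ (2, 5, 1, 6)
    λ_20+ρ ↦ (14, 0, 2, 3)

Partition of {1..20} into 6 W_19-dot-orbits:

[[1, 2], [3, 7, 11, 15, 20], [4, 5, 12, 18], [6, 9, 14, 17], [8, 10], [13, 16, 19]]


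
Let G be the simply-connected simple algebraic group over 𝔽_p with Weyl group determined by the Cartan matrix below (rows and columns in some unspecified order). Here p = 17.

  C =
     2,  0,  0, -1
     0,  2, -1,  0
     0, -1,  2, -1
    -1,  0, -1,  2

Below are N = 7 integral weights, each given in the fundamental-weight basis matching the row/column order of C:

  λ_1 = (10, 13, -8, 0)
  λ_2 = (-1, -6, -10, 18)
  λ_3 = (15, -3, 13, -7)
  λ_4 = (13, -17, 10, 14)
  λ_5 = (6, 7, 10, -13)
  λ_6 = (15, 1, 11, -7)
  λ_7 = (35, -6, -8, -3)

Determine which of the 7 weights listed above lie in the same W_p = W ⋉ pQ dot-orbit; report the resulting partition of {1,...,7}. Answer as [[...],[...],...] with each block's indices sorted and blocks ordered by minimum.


Cartan matrix: type A_4 (|W|=120); un-permuting the 4 rows.

Ā_17 reps of the 7 weights (A_4, coords as presented):

  λ_1+ρ ↦ (3, 5, 1, 6);  λ_2+ρ ↦ (2, 7, 5, 3);  λ_3+ρ ↦ (3, 5, 1, 6);  λ_4+ρ ↦ (3, 5, 1, 6);  λ_5+ρ ↦ (3, 5, 1, 6);  λ_6+ρ ↦ (3, 5, 1, 6);  λ_7+ρ ↦ (2, 7, 5, 3)

The 7 indices split into 2 linkage classes (same alcove rep ⇔ same W_17-dot-orbit):

[[1, 3, 4, 5, 6], [2, 7]]
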